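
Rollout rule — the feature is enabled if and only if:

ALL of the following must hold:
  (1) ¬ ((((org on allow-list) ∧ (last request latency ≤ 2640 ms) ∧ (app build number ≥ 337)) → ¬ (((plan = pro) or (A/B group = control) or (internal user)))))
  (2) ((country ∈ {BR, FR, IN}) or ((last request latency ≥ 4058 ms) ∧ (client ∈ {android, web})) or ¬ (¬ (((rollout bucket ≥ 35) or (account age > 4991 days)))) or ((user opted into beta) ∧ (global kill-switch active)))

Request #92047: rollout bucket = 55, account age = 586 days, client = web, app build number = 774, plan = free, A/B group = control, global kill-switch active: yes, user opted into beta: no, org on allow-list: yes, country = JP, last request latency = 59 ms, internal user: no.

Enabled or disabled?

Atomic conditions:
  org on allow-list: yes → true
  last request latency ≤ 2640 ms: 59 ≤ 2640 is true
  app build number ≥ 337: 774 ≥ 337 is true
  plan = pro: free == pro is false
  A/B group = control: control == control is true
  internal user: no → false
  country ∈ {BR, FR, IN}: JP is not in the set → false
  last request latency ≥ 4058 ms: 59 ≥ 4058 is false
  client ∈ {android, web}: web is in the set → true
  rollout bucket ≥ 35: 55 ≥ 35 is true
  account age > 4991 days: 586 > 4991 is false
  user opted into beta: no → false
  global kill-switch active: yes → true
Combine:
[1.1.1] true AND true AND true = true
[1.1.2.1] false OR true OR false = true
[1.1.2] NOT true = false
[1.1] true → false = false
[1] NOT false = true
[2.2] false AND true = false
[2.3.1.1] true OR false = true
[2.3.1] NOT true = false
[2.3] NOT false = true
[2.4] false AND true = false
[2] false OR false OR true OR false = true
[root] true AND true = true
Overall: true → enabled

Enabled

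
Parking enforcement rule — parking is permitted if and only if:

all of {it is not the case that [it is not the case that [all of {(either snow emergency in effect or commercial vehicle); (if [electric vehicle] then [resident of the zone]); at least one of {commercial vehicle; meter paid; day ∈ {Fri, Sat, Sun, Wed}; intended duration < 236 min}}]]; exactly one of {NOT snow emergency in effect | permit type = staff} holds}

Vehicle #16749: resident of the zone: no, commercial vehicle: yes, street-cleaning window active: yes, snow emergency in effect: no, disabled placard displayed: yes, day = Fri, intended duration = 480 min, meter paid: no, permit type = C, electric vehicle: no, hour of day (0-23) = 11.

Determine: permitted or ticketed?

Atomic conditions:
  snow emergency in effect: no → false
  commercial vehicle: yes → true
  electric vehicle: no → false
  resident of the zone: no → false
  meter paid: no → false
  day ∈ {Fri, Sat, Sun, Wed}: Fri is in the set → true
  intended duration < 236 min: 480 < 236 is false
  NOT snow emergency in effect: no → true
  permit type = staff: C == staff is false
Combine:
[1.1.1.1] false OR true = true
[1.1.1.2] false → false (antecedent false ⇒ implication holds) = true
[1.1.1.3] true OR false OR true OR false = true
[1.1.1] true AND true AND true = true
[1.1] NOT true = false
[1] NOT false = true
[2] exactly-one(true, false) = true
[root] true AND true = true
Overall: true → permitted

Permitted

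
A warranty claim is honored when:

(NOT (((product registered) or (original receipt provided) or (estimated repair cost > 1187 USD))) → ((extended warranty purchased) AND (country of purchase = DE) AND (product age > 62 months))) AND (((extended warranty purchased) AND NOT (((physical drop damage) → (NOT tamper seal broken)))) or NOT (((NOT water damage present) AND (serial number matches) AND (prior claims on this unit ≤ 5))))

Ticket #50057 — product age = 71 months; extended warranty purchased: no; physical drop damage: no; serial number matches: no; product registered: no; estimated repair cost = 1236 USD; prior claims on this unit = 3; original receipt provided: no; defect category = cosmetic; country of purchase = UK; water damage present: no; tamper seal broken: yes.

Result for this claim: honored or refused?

Atomic conditions:
  product registered: no → false
  original receipt provided: no → false
  estimated repair cost > 1187 USD: 1236 > 1187 is true
  extended warranty purchased: no → false
  country of purchase = DE: UK == DE is false
  product age > 62 months: 71 > 62 is true
  physical drop damage: no → false
  NOT tamper seal broken: yes → false
  NOT water damage present: no → true
  serial number matches: no → false
  prior claims on this unit ≤ 5: 3 ≤ 5 is true
Combine:
[1.1.1] false OR false OR true = true
[1.1] NOT true = false
[1.2] false AND false AND true = false
[1] false → false (antecedent false ⇒ implication holds) = true
[2.1.2.1] false → false (antecedent false ⇒ implication holds) = true
[2.1.2] NOT true = false
[2.1] false AND false = false
[2.2.1] true AND false AND true = false
[2.2] NOT false = true
[2] false OR true = true
[root] true AND true = true
Overall: true → honored

Honored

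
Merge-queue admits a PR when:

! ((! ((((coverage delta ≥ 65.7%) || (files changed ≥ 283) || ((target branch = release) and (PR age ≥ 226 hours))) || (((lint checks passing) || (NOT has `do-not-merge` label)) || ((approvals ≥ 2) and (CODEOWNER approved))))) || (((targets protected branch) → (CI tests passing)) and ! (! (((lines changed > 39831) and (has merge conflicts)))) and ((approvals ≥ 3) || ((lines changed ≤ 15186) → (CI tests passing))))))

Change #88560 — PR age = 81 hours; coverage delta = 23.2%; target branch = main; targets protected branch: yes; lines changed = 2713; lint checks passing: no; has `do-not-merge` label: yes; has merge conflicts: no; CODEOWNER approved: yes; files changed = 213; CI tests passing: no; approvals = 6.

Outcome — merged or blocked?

Merged

Atomic conditions:
  coverage delta ≥ 65.7%: 23.2 ≥ 65.7 is false
  files changed ≥ 283: 213 ≥ 283 is false
  target branch = release: main == release is false
  PR age ≥ 226 hours: 81 ≥ 226 is false
  lint checks passing: no → false
  NOT has `do-not-merge` label: yes → false
  approvals ≥ 2: 6 ≥ 2 is true
  CODEOWNER approved: yes → true
  targets protected branch: yes → true
  CI tests passing: no → false
  lines changed > 39831: 2713 > 39831 is false
  has merge conflicts: no → false
  approvals ≥ 3: 6 ≥ 3 is true
  lines changed ≤ 15186: 2713 ≤ 15186 is true
Combine:
[1.1.1.1.3] false AND false = false
[1.1.1.1] false OR false OR false = false
[1.1.1.2.1] false OR false = false
[1.1.1.2.2] true AND true = true
[1.1.1.2] false OR true = true
[1.1.1] false OR true = true
[1.1] NOT true = false
[1.2.1] true → false = false
[1.2.2.1.1] false AND false = false
[1.2.2.1] NOT false = true
[1.2.2] NOT true = false
[1.2.3.2] true → false = false
[1.2.3] true OR false = true
[1.2] false AND false AND true = false
[1] false OR false = false
[root] NOT false = true
Overall: true → merged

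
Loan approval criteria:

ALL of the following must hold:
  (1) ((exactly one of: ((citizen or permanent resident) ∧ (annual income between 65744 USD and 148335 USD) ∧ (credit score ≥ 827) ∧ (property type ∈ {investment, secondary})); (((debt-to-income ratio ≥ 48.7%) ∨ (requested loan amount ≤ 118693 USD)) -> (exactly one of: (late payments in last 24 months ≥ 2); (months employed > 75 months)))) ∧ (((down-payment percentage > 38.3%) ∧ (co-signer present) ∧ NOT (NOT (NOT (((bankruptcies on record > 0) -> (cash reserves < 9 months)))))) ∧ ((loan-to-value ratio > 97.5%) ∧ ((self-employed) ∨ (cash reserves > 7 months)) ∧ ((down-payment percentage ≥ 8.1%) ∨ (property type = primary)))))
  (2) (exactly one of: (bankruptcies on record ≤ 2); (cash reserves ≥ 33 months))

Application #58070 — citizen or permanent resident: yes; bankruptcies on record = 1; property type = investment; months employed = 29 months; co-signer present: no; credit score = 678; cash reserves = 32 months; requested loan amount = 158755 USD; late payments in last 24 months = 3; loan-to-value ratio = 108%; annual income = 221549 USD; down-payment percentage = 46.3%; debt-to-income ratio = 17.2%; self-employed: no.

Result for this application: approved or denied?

Atomic conditions:
  citizen or permanent resident: yes → true
  annual income between 65744 USD and 148335 USD: 221549 in [65744, 148335] is false
  credit score ≥ 827: 678 ≥ 827 is false
  property type ∈ {investment, secondary}: investment is in the set → true
  debt-to-income ratio ≥ 48.7%: 17.2 ≥ 48.7 is false
  requested loan amount ≤ 118693 USD: 158755 ≤ 118693 is false
  late payments in last 24 months ≥ 2: 3 ≥ 2 is true
  months employed > 75 months: 29 > 75 is false
  down-payment percentage > 38.3%: 46.3 > 38.3 is true
  co-signer present: no → false
  bankruptcies on record > 0: 1 > 0 is true
  cash reserves < 9 months: 32 < 9 is false
  loan-to-value ratio > 97.5%: 108 > 97.5 is true
  self-employed: no → false
  cash reserves > 7 months: 32 > 7 is true
  down-payment percentage ≥ 8.1%: 46.3 ≥ 8.1 is true
  property type = primary: investment == primary is false
  bankruptcies on record ≤ 2: 1 ≤ 2 is true
  cash reserves ≥ 33 months: 32 ≥ 33 is false
Combine:
[1.1.1] true AND false AND false AND true = false
[1.1.2.1] false OR false = false
[1.1.2.2] exactly-one(true, false) = true
[1.1.2] false → true (antecedent false ⇒ implication holds) = true
[1.1] exactly-one(false, true) = true
[1.2.1.3.1.1.1] true → false = false
[1.2.1.3.1.1] NOT false = true
[1.2.1.3.1] NOT true = false
[1.2.1.3] NOT false = true
[1.2.1] true AND false AND true = false
[1.2.2.2] false OR true = true
[1.2.2.3] true OR false = true
[1.2.2] true AND true AND true = true
[1.2] false AND true = false
[1] true AND false = false
[2] exactly-one(true, false) = true
[root] false AND true = false
Overall: false → denied

Denied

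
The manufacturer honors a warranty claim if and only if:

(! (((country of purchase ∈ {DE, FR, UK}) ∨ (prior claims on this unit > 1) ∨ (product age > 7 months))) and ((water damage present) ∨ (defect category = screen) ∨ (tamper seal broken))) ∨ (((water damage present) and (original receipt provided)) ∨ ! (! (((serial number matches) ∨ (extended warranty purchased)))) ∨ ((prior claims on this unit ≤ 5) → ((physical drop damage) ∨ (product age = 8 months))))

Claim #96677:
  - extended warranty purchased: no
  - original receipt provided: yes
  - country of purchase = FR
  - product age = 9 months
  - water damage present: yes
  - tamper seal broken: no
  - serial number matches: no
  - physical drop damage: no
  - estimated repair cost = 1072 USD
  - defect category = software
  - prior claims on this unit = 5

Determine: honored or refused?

Honored

Atomic conditions:
  country of purchase ∈ {DE, FR, UK}: FR is in the set → true
  prior claims on this unit > 1: 5 > 1 is true
  product age > 7 months: 9 > 7 is true
  water damage present: yes → true
  defect category = screen: software == screen is false
  tamper seal broken: no → false
  original receipt provided: yes → true
  serial number matches: no → false
  extended warranty purchased: no → false
  prior claims on this unit ≤ 5: 5 ≤ 5 is true
  physical drop damage: no → false
  product age = 8 months: 9 == 8 is false
Combine:
[1.1.1] true OR true OR true = true
[1.1] NOT true = false
[1.2] true OR false OR false = true
[1] false AND true = false
[2.1] true AND true = true
[2.2.1.1] false OR false = false
[2.2.1] NOT false = true
[2.2] NOT true = false
[2.3.2] false OR false = false
[2.3] true → false = false
[2] true OR false OR false = true
[root] false OR true = true
Overall: true → honored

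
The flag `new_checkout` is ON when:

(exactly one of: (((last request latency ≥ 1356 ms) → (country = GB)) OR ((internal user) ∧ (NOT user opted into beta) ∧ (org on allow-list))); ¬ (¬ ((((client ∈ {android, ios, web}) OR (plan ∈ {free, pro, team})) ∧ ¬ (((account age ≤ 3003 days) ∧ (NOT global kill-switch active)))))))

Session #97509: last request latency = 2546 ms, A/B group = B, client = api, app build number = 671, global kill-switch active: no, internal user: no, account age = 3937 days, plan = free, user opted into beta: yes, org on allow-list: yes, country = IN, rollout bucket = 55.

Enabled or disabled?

Enabled

Atomic conditions:
  last request latency ≥ 1356 ms: 2546 ≥ 1356 is true
  country = GB: IN == GB is false
  internal user: no → false
  NOT user opted into beta: yes → false
  org on allow-list: yes → true
  client ∈ {android, ios, web}: api is not in the set → false
  plan ∈ {free, pro, team}: free is in the set → true
  account age ≤ 3003 days: 3937 ≤ 3003 is false
  NOT global kill-switch active: no → true
Combine:
[1.1] true → false = false
[1.2] false AND false AND true = false
[1] false OR false = false
[2.1.1.1] false OR true = true
[2.1.1.2.1] false AND true = false
[2.1.1.2] NOT false = true
[2.1.1] true AND true = true
[2.1] NOT true = false
[2] NOT false = true
[root] exactly-one(false, true) = true
Overall: true → enabled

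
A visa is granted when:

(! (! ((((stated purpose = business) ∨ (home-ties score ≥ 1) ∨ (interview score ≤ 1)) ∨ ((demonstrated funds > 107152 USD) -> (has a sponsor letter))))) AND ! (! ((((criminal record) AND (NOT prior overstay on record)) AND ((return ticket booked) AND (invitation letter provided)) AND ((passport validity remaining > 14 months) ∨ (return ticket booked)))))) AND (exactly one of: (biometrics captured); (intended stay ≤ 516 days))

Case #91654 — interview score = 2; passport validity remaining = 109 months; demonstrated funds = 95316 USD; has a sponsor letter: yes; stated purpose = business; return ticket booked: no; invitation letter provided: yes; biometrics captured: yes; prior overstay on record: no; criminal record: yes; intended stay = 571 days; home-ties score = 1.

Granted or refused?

Refused

Atomic conditions:
  stated purpose = business: business == business is true
  home-ties score ≥ 1: 1 ≥ 1 is true
  interview score ≤ 1: 2 ≤ 1 is false
  demonstrated funds > 107152 USD: 95316 > 107152 is false
  has a sponsor letter: yes → true
  criminal record: yes → true
  NOT prior overstay on record: no → true
  return ticket booked: no → false
  invitation letter provided: yes → true
  passport validity remaining > 14 months: 109 > 14 is true
  biometrics captured: yes → true
  intended stay ≤ 516 days: 571 ≤ 516 is false
Combine:
[1.1.1.1.1] true OR true OR false = true
[1.1.1.1.2] false → true (antecedent false ⇒ implication holds) = true
[1.1.1.1] true OR true = true
[1.1.1] NOT true = false
[1.1] NOT false = true
[1.2.1.1.1] true AND true = true
[1.2.1.1.2] false AND true = false
[1.2.1.1.3] true OR false = true
[1.2.1.1] true AND false AND true = false
[1.2.1] NOT false = true
[1.2] NOT true = false
[1] true AND false = false
[2] exactly-one(true, false) = true
[root] false AND true = false
Overall: false → refused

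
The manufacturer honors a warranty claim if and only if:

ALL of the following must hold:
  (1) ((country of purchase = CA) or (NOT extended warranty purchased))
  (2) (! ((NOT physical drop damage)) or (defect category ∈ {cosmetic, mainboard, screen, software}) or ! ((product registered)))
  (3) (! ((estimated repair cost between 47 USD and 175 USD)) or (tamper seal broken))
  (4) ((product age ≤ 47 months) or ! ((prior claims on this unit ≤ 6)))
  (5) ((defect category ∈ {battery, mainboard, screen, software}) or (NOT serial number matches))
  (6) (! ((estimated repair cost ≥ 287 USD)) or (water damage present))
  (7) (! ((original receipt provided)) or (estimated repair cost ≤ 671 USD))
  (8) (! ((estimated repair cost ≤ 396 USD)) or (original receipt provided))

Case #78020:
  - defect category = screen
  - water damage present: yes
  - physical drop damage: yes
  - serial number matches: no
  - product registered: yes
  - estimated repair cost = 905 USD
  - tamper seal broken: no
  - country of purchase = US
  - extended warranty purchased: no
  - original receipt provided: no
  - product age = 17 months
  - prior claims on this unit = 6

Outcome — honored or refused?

Atomic conditions:
  country of purchase = CA: US == CA is false
  NOT extended warranty purchased: no → true
  NOT physical drop damage: yes → false
  defect category ∈ {cosmetic, mainboard, screen, software}: screen is in the set → true
  product registered: yes → true
  estimated repair cost between 47 USD and 175 USD: 905 in [47, 175] is false
  tamper seal broken: no → false
  product age ≤ 47 months: 17 ≤ 47 is true
  prior claims on this unit ≤ 6: 6 ≤ 6 is true
  defect category ∈ {battery, mainboard, screen, software}: screen is in the set → true
  NOT serial number matches: no → true
  estimated repair cost ≥ 287 USD: 905 ≥ 287 is true
  water damage present: yes → true
  original receipt provided: no → false
  estimated repair cost ≤ 671 USD: 905 ≤ 671 is false
  estimated repair cost ≤ 396 USD: 905 ≤ 396 is false
Combine:
[1] false OR true = true
[2.1] NOT false = true
[2.3] NOT true = false
[2] true OR true OR false = true
[3.1] NOT false = true
[3] true OR false = true
[4.2] NOT true = false
[4] true OR false = true
[5] true OR true = true
[6.1] NOT true = false
[6] false OR true = true
[7.1] NOT false = true
[7] true OR false = true
[8.1] NOT false = true
[8] true OR false = true
[root] true AND true AND true AND true AND true AND true AND true AND true = true
Overall: true → honored

Honored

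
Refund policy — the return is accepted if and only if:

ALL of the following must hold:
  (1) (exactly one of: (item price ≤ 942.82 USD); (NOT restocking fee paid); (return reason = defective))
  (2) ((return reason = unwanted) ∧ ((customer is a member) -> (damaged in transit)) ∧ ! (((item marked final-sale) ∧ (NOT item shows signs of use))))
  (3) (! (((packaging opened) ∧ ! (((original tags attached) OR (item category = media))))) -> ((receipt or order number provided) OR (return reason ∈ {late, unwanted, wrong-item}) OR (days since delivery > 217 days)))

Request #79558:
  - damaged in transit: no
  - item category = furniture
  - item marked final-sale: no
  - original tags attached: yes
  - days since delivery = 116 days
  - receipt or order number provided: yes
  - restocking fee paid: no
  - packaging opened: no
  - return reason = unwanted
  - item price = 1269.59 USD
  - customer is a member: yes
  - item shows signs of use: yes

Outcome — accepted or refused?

Refused

Atomic conditions:
  item price ≤ 942.82 USD: 1269.59 ≤ 942.82 is false
  NOT restocking fee paid: no → true
  return reason = defective: unwanted == defective is false
  return reason = unwanted: unwanted == unwanted is true
  customer is a member: yes → true
  damaged in transit: no → false
  item marked final-sale: no → false
  NOT item shows signs of use: yes → false
  packaging opened: no → false
  original tags attached: yes → true
  item category = media: furniture == media is false
  receipt or order number provided: yes → true
  return reason ∈ {late, unwanted, wrong-item}: unwanted is in the set → true
  days since delivery > 217 days: 116 > 217 is false
Combine:
[1] exactly-one(false, true, false) = true
[2.2] true → false = false
[2.3.1] false AND false = false
[2.3] NOT false = true
[2] true AND false AND true = false
[3.1.1.2.1] true OR false = true
[3.1.1.2] NOT true = false
[3.1.1] false AND false = false
[3.1] NOT false = true
[3.2] true OR true OR false = true
[3] true → true = true
[root] true AND false AND true = false
Overall: false → refused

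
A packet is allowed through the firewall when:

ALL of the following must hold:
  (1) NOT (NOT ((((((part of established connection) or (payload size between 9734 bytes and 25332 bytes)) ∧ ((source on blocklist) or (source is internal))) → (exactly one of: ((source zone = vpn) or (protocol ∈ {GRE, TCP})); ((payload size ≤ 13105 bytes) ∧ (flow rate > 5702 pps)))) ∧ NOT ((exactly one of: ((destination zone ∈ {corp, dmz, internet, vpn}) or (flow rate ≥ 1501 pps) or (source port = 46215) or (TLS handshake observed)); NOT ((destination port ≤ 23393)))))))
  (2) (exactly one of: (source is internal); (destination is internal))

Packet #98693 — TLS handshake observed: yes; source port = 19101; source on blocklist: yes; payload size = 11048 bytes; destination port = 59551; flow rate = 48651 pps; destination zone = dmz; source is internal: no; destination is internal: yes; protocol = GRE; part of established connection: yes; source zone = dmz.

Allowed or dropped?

Atomic conditions:
  part of established connection: yes → true
  payload size between 9734 bytes and 25332 bytes: 11048 in [9734, 25332] is true
  source on blocklist: yes → true
  source is internal: no → false
  source zone = vpn: dmz == vpn is false
  protocol ∈ {GRE, TCP}: GRE is in the set → true
  payload size ≤ 13105 bytes: 11048 ≤ 13105 is true
  flow rate > 5702 pps: 48651 > 5702 is true
  destination zone ∈ {corp, dmz, internet, vpn}: dmz is in the set → true
  flow rate ≥ 1501 pps: 48651 ≥ 1501 is true
  source port = 46215: 19101 == 46215 is false
  TLS handshake observed: yes → true
  destination port ≤ 23393: 59551 ≤ 23393 is false
  destination is internal: yes → true
Combine:
[1.1.1.1.1.1] true OR true = true
[1.1.1.1.1.2] true OR false = true
[1.1.1.1.1] true AND true = true
[1.1.1.1.2.1] false OR true = true
[1.1.1.1.2.2] true AND true = true
[1.1.1.1.2] exactly-one(true, true) = false
[1.1.1.1] true → false = false
[1.1.1.2.1.1] true OR true OR false OR true = true
[1.1.1.2.1.2] NOT false = true
[1.1.1.2.1] exactly-one(true, true) = false
[1.1.1.2] NOT false = true
[1.1.1] false AND true = false
[1.1] NOT false = true
[1] NOT true = false
[2] exactly-one(false, true) = true
[root] false AND true = false
Overall: false → dropped

Dropped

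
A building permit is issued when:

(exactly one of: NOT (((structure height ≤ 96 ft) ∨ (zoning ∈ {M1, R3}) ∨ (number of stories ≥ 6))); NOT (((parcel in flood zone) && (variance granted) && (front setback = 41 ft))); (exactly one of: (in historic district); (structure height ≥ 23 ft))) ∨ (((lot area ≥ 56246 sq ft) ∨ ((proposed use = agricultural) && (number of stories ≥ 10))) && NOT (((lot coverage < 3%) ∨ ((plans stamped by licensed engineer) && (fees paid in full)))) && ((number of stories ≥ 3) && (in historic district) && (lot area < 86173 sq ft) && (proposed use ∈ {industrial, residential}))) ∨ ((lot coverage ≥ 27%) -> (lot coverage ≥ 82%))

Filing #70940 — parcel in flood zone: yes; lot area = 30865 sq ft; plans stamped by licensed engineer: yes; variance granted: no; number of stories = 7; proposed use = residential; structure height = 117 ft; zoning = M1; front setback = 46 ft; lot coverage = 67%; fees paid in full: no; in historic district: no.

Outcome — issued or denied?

Atomic conditions:
  structure height ≤ 96 ft: 117 ≤ 96 is false
  zoning ∈ {M1, R3}: M1 is in the set → true
  number of stories ≥ 6: 7 ≥ 6 is true
  parcel in flood zone: yes → true
  variance granted: no → false
  front setback = 41 ft: 46 == 41 is false
  in historic district: no → false
  structure height ≥ 23 ft: 117 ≥ 23 is true
  lot area ≥ 56246 sq ft: 30865 ≥ 56246 is false
  proposed use = agricultural: residential == agricultural is false
  number of stories ≥ 10: 7 ≥ 10 is false
  lot coverage < 3%: 67 < 3 is false
  plans stamped by licensed engineer: yes → true
  fees paid in full: no → false
  number of stories ≥ 3: 7 ≥ 3 is true
  lot area < 86173 sq ft: 30865 < 86173 is true
  proposed use ∈ {industrial, residential}: residential is in the set → true
  lot coverage ≥ 27%: 67 ≥ 27 is true
  lot coverage ≥ 82%: 67 ≥ 82 is false
Combine:
[1.1.1] false OR true OR true = true
[1.1] NOT true = false
[1.2.1] true AND false AND false = false
[1.2] NOT false = true
[1.3] exactly-one(false, true) = true
[1] exactly-one(false, true, true) = false
[2.1.2] false AND false = false
[2.1] false OR false = false
[2.2.1.2] true AND false = false
[2.2.1] false OR false = false
[2.2] NOT false = true
[2.3] true AND false AND true AND true = false
[2] false AND true AND false = false
[3] true → false = false
[root] false OR false OR false = false
Overall: false → denied

Denied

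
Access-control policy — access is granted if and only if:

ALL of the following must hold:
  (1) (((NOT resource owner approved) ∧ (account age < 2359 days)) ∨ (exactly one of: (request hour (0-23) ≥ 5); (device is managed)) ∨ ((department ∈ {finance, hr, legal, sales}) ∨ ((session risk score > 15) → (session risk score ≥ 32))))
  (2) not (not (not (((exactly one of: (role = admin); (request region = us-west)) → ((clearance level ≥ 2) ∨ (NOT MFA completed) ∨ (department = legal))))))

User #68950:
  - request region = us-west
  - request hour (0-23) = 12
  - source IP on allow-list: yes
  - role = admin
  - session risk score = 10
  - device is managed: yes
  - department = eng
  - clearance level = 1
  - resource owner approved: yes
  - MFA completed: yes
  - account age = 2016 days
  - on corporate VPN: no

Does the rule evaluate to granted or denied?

Denied

Atomic conditions:
  NOT resource owner approved: yes → false
  account age < 2359 days: 2016 < 2359 is true
  request hour (0-23) ≥ 5: 12 ≥ 5 is true
  device is managed: yes → true
  department ∈ {finance, hr, legal, sales}: eng is not in the set → false
  session risk score > 15: 10 > 15 is false
  session risk score ≥ 32: 10 ≥ 32 is false
  role = admin: admin == admin is true
  request region = us-west: us-west == us-west is true
  clearance level ≥ 2: 1 ≥ 2 is false
  NOT MFA completed: yes → false
  department = legal: eng == legal is false
Combine:
[1.1] false AND true = false
[1.2] exactly-one(true, true) = false
[1.3.2] false → false (antecedent false ⇒ implication holds) = true
[1.3] false OR true = true
[1] false OR false OR true = true
[2.1.1.1.1] exactly-one(true, true) = false
[2.1.1.1.2] false OR false OR false = false
[2.1.1.1] false → false (antecedent false ⇒ implication holds) = true
[2.1.1] NOT true = false
[2.1] NOT false = true
[2] NOT true = false
[root] true AND false = false
Overall: false → denied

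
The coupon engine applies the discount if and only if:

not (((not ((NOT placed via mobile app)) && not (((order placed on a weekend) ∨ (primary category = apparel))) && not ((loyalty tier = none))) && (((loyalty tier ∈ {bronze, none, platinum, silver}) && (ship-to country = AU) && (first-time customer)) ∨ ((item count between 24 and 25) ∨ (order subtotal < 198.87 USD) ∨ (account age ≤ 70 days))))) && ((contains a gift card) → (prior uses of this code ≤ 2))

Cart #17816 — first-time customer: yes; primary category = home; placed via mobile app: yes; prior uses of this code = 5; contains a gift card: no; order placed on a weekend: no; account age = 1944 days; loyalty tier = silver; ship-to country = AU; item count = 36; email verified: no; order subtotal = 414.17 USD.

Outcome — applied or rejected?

Atomic conditions:
  NOT placed via mobile app: yes → false
  order placed on a weekend: no → false
  primary category = apparel: home == apparel is false
  loyalty tier = none: silver == none is false
  loyalty tier ∈ {bronze, none, platinum, silver}: silver is in the set → true
  ship-to country = AU: AU == AU is true
  first-time customer: yes → true
  item count between 24 and 25: 36 in [24, 25] is false
  order subtotal < 198.87 USD: 414.17 < 198.87 is false
  account age ≤ 70 days: 1944 ≤ 70 is false
  contains a gift card: no → false
  prior uses of this code ≤ 2: 5 ≤ 2 is false
Combine:
[1.1.1.1] NOT false = true
[1.1.1.2.1] false OR false = false
[1.1.1.2] NOT false = true
[1.1.1.3] NOT false = true
[1.1.1] true AND true AND true = true
[1.1.2.1] true AND true AND true = true
[1.1.2.2] false OR false OR false = false
[1.1.2] true OR false = true
[1.1] true AND true = true
[1] NOT true = false
[2] false → false (antecedent false ⇒ implication holds) = true
[root] false AND true = false
Overall: false → rejected

Rejected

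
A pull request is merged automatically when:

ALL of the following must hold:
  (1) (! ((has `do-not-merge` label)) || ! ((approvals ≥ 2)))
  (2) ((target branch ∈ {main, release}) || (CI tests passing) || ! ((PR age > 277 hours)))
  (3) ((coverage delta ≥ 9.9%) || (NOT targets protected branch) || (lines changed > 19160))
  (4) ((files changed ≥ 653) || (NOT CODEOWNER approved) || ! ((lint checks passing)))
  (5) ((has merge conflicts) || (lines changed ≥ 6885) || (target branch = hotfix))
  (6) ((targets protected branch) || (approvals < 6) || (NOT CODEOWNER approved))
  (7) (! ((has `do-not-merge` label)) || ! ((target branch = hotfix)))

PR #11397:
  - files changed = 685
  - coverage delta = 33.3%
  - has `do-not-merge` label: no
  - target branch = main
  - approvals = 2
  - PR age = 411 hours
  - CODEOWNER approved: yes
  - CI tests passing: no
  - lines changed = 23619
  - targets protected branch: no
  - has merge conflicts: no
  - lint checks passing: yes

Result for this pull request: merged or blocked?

Atomic conditions:
  has `do-not-merge` label: no → false
  approvals ≥ 2: 2 ≥ 2 is true
  target branch ∈ {main, release}: main is in the set → true
  CI tests passing: no → false
  PR age > 277 hours: 411 > 277 is true
  coverage delta ≥ 9.9%: 33.3 ≥ 9.9 is true
  NOT targets protected branch: no → true
  lines changed > 19160: 23619 > 19160 is true
  files changed ≥ 653: 685 ≥ 653 is true
  NOT CODEOWNER approved: yes → false
  lint checks passing: yes → true
  has merge conflicts: no → false
  lines changed ≥ 6885: 23619 ≥ 6885 is true
  target branch = hotfix: main == hotfix is false
  targets protected branch: no → false
  approvals < 6: 2 < 6 is true
Combine:
[1.1] NOT false = true
[1.2] NOT true = false
[1] true OR false = true
[2.3] NOT true = false
[2] true OR false OR false = true
[3] true OR true OR true = true
[4.3] NOT true = false
[4] true OR false OR false = true
[5] false OR true OR false = true
[6] false OR true OR false = true
[7.1] NOT false = true
[7.2] NOT false = true
[7] true OR true = true
[root] true AND true AND true AND true AND true AND true AND true = true
Overall: true → merged

Merged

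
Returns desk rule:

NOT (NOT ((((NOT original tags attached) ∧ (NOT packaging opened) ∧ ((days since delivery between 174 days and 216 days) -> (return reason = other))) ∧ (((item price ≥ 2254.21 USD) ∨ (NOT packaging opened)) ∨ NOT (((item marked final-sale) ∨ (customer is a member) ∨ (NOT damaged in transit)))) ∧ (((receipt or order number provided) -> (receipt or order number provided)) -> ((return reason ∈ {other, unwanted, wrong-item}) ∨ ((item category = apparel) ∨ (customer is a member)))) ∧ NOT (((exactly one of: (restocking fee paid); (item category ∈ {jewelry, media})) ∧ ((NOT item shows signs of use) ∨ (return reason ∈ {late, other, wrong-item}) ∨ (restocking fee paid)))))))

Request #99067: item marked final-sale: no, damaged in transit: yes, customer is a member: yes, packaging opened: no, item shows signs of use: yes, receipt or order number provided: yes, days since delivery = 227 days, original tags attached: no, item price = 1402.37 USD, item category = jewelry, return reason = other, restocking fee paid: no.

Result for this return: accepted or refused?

Refused

Atomic conditions:
  NOT original tags attached: no → true
  NOT packaging opened: no → true
  days since delivery between 174 days and 216 days: 227 in [174, 216] is false
  return reason = other: other == other is true
  item price ≥ 2254.21 USD: 1402.37 ≥ 2254.21 is false
  item marked final-sale: no → false
  customer is a member: yes → true
  NOT damaged in transit: yes → false
  receipt or order number provided: yes → true
  return reason ∈ {other, unwanted, wrong-item}: other is in the set → true
  item category = apparel: jewelry == apparel is false
  restocking fee paid: no → false
  item category ∈ {jewelry, media}: jewelry is in the set → true
  NOT item shows signs of use: yes → false
  return reason ∈ {late, other, wrong-item}: other is in the set → true
Combine:
[1.1.1.3] false → true (antecedent false ⇒ implication holds) = true
[1.1.1] true AND true AND true = true
[1.1.2.1] false OR true = true
[1.1.2.2.1] false OR true OR false = true
[1.1.2.2] NOT true = false
[1.1.2] true OR false = true
[1.1.3.1] true → true = true
[1.1.3.2.2] false OR true = true
[1.1.3.2] true OR true = true
[1.1.3] true → true = true
[1.1.4.1.1] exactly-one(false, true) = true
[1.1.4.1.2] false OR true OR false = true
[1.1.4.1] true AND true = true
[1.1.4] NOT true = false
[1.1] true AND true AND true AND false = false
[1] NOT false = true
[root] NOT true = false
Overall: false → refused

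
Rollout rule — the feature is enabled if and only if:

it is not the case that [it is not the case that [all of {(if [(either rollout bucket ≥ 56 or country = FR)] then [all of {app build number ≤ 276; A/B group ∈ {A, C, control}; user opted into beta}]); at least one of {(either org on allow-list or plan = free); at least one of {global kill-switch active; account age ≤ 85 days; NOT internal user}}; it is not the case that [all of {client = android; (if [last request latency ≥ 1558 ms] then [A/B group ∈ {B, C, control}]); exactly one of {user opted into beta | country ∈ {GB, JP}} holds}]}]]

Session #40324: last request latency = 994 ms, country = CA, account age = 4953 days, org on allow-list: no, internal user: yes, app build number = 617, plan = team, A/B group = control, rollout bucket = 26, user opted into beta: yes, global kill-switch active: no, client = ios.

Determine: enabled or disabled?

Atomic conditions:
  rollout bucket ≥ 56: 26 ≥ 56 is false
  country = FR: CA == FR is false
  app build number ≤ 276: 617 ≤ 276 is false
  A/B group ∈ {A, C, control}: control is in the set → true
  user opted into beta: yes → true
  org on allow-list: no → false
  plan = free: team == free is false
  global kill-switch active: no → false
  account age ≤ 85 days: 4953 ≤ 85 is false
  NOT internal user: yes → false
  client = android: ios == android is false
  last request latency ≥ 1558 ms: 994 ≥ 1558 is false
  A/B group ∈ {B, C, control}: control is in the set → true
  country ∈ {GB, JP}: CA is not in the set → false
Combine:
[1.1.1.1] false OR false = false
[1.1.1.2] false AND true AND true = false
[1.1.1] false → false (antecedent false ⇒ implication holds) = true
[1.1.2.1] false OR false = false
[1.1.2.2] false OR false OR false = false
[1.1.2] false OR false = false
[1.1.3.1.2] false → true (antecedent false ⇒ implication holds) = true
[1.1.3.1.3] exactly-one(true, false) = true
[1.1.3.1] false AND true AND true = false
[1.1.3] NOT false = true
[1.1] true AND false AND true = false
[1] NOT false = true
[root] NOT true = false
Overall: false → disabled

Disabled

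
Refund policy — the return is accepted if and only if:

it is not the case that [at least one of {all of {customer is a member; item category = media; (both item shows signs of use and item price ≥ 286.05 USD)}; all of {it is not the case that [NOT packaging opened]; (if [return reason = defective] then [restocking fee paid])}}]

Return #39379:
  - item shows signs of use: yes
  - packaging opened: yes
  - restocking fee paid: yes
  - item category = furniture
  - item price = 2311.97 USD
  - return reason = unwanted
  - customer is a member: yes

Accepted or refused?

Refused

Atomic conditions:
  customer is a member: yes → true
  item category = media: furniture == media is false
  item shows signs of use: yes → true
  item price ≥ 286.05 USD: 2311.97 ≥ 286.05 is true
  NOT packaging opened: yes → false
  return reason = defective: unwanted == defective is false
  restocking fee paid: yes → true
Combine:
[1.1.3] true AND true = true
[1.1] true AND false AND true = false
[1.2.1] NOT false = true
[1.2.2] false → true (antecedent false ⇒ implication holds) = true
[1.2] true AND true = true
[1] false OR true = true
[root] NOT true = false
Overall: false → refused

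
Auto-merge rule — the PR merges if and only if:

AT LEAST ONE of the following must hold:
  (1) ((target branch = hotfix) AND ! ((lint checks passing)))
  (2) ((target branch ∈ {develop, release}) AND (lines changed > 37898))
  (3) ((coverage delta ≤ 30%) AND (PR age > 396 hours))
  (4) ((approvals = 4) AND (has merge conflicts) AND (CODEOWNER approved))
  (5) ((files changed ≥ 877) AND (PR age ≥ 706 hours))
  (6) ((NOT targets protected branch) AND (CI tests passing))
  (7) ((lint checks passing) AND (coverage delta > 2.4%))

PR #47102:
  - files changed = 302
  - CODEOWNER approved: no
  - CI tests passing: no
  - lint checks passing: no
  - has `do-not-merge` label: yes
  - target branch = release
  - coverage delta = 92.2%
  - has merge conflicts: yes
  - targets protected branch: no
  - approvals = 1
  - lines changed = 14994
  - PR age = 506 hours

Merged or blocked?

Atomic conditions:
  target branch = hotfix: release == hotfix is false
  lint checks passing: no → false
  target branch ∈ {develop, release}: release is in the set → true
  lines changed > 37898: 14994 > 37898 is false
  coverage delta ≤ 30%: 92.2 ≤ 30 is false
  PR age > 396 hours: 506 > 396 is true
  approvals = 4: 1 == 4 is false
  has merge conflicts: yes → true
  CODEOWNER approved: no → false
  files changed ≥ 877: 302 ≥ 877 is false
  PR age ≥ 706 hours: 506 ≥ 706 is false
  NOT targets protected branch: no → true
  CI tests passing: no → false
  coverage delta > 2.4%: 92.2 > 2.4 is true
Combine:
[1.2] NOT false = true
[1] false AND true = false
[2] true AND false = false
[3] false AND true = false
[4] false AND true AND false = false
[5] false AND false = false
[6] true AND false = false
[7] false AND true = false
[root] false OR false OR false OR false OR false OR false OR false = false
Overall: false → blocked

Blocked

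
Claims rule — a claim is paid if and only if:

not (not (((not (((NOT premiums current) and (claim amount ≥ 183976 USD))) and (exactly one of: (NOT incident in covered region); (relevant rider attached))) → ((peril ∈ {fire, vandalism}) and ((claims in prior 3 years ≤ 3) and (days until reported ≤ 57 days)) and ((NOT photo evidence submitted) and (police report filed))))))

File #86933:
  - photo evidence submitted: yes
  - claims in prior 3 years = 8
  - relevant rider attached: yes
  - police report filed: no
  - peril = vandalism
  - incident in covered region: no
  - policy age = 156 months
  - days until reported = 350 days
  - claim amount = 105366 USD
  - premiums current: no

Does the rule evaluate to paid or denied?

Paid

Atomic conditions:
  NOT premiums current: no → true
  claim amount ≥ 183976 USD: 105366 ≥ 183976 is false
  NOT incident in covered region: no → true
  relevant rider attached: yes → true
  peril ∈ {fire, vandalism}: vandalism is in the set → true
  claims in prior 3 years ≤ 3: 8 ≤ 3 is false
  days until reported ≤ 57 days: 350 ≤ 57 is false
  NOT photo evidence submitted: yes → false
  police report filed: no → false
Combine:
[1.1.1.1.1] true AND false = false
[1.1.1.1] NOT false = true
[1.1.1.2] exactly-one(true, true) = false
[1.1.1] true AND false = false
[1.1.2.2] false AND false = false
[1.1.2.3] false AND false = false
[1.1.2] true AND false AND false = false
[1.1] false → false (antecedent false ⇒ implication holds) = true
[1] NOT true = false
[root] NOT false = true
Overall: true → paid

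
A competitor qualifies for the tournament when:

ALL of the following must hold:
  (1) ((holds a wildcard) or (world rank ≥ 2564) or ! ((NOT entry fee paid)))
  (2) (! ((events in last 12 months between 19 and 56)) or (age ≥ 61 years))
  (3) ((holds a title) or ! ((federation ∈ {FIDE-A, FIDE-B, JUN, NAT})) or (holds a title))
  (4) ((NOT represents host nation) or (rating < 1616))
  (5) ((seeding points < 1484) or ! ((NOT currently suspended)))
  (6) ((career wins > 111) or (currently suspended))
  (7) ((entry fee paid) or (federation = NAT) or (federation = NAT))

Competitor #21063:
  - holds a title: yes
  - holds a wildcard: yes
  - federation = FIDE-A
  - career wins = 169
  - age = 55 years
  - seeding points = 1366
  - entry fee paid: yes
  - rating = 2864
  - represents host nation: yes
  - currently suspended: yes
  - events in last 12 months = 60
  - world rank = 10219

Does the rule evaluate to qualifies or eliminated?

Eliminated

Atomic conditions:
  holds a wildcard: yes → true
  world rank ≥ 2564: 10219 ≥ 2564 is true
  NOT entry fee paid: yes → false
  events in last 12 months between 19 and 56: 60 in [19, 56] is false
  age ≥ 61 years: 55 ≥ 61 is false
  holds a title: yes → true
  federation ∈ {FIDE-A, FIDE-B, JUN, NAT}: FIDE-A is in the set → true
  NOT represents host nation: yes → false
  rating < 1616: 2864 < 1616 is false
  seeding points < 1484: 1366 < 1484 is true
  NOT currently suspended: yes → false
  career wins > 111: 169 > 111 is true
  currently suspended: yes → true
  entry fee paid: yes → true
  federation = NAT: FIDE-A == NAT is false
Combine:
[1.3] NOT false = true
[1] true OR true OR true = true
[2.1] NOT false = true
[2] true OR false = true
[3.2] NOT true = false
[3] true OR false OR true = true
[4] false OR false = false
[5.2] NOT false = true
[5] true OR true = true
[6] true OR true = true
[7] true OR false OR false = true
[root] true AND true AND true AND false AND true AND true AND true = false
Overall: false → eliminated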